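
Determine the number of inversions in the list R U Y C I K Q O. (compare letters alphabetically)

Element-by-element contributions:
R: 5
U: 5
Y: 5
C: 0
I: 0
K: 0
Q: 1
O: 0
Sum: 5 + 5 + 5 + 0 + 0 + 0 + 1 + 0 = 16

There are 16 out-of-order pairs.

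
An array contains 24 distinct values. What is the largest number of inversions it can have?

276

The maximum occurs when the array is in strictly decreasing order: every one of the C(24, 2) pairs is inverted.
C(24, 2) = 24·23/2 = 276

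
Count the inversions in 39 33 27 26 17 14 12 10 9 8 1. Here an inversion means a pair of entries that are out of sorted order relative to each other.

For each element, count later entries that are smaller:
39 → 33, 27, 26, 17, 14, 12, 10, 9, 8, 1 → 10
33 → 27, 26, 17, 14, 12, 10, 9, 8, 1 → 9
27 → 26, 17, 14, 12, 10, 9, 8, 1 → 8
26 → 17, 14, 12, 10, 9, 8, 1 → 7
17 → 14, 12, 10, 9, 8, 1 → 6
14 → 12, 10, 9, 8, 1 → 5
12 → 10, 9, 8, 1 → 4
10 → 9, 8, 1 → 3
9 → 8, 1 → 2
8 → 1 → 1
1 → none → 0
Sum: 10 + 9 + 8 + 7 + 6 + 5 + 4 + 3 + 2 + 1 + 0 = 55

55 out-of-order pairs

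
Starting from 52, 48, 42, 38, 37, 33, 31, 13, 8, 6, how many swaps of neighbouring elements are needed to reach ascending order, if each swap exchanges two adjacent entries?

Each adjacent swap fixes exactly one inversion, so the minimum swap count equals the number of inversions.
Count inversions — for each element, later elements that are smaller:
52: 48, 42, 38, 37, 33, 31, 13, 8, 6 → 9
48: 42, 38, 37, 33, 31, 13, 8, 6 → 8
42: 38, 37, 33, 31, 13, 8, 6 → 7
38: 37, 33, 31, 13, 8, 6 → 6
37: 33, 31, 13, 8, 6 → 5
33: 31, 13, 8, 6 → 4
31: 13, 8, 6 → 3
13: 8, 6 → 2
8: 6 → 1
6: none → 0
Total inversions: 9 + 8 + 7 + 6 + 5 + 4 + 3 + 2 + 1 + 0 = 45

45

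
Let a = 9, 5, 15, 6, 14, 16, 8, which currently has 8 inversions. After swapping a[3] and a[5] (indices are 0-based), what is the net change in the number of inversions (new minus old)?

Positions 3 and 5 hold 6 and 16; after swapping, the array is [9, 5, 15, 16, 14, 6, 8].
Element-by-element contributions:
9: 3
5: 0
15: 3
16: 3
14: 2
6: 0
8: 0
Sum: 3 + 0 + 3 + 3 + 2 + 0 + 0 = 11
Change: 11 − 8 = +3

+3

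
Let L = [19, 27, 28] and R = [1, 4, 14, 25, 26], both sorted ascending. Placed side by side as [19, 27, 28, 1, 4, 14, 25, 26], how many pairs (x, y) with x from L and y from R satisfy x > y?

Take each right-half value and tally the left-half values above it:
r = 1: 19, 27, 28 → 3
r = 4: 19, 27, 28 → 3
r = 14: 19, 27, 28 → 3
r = 25: 27, 28 → 2
r = 26: 27, 28 → 2
Cross-inversions: 3 + 3 + 3 + 2 + 2 = 13

13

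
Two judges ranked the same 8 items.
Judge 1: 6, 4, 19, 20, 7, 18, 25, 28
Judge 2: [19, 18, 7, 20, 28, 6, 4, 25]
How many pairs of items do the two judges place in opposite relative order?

Assign each item its position (1..8) in the first ordering, then rewrite the second ordering as that position sequence:
positions: 6→1, 4→2, 19→3, 20→4, 7→5, 18→6, 25→7, 28→8
second ordering as positions: [3, 6, 5, 4, 8, 1, 2, 7]
Discordant pairs = inversions in this position sequence.
3: 1, 2 → 2
6: 5, 4, 1, 2 → 4
5: 4, 1, 2 → 3
4: 1, 2 → 2
8: 1, 2, 7 → 3
1: 0
2: 0
7: 0
Total: 2 + 4 + 3 + 2 + 3 + 0 + 0 + 0 = 14

14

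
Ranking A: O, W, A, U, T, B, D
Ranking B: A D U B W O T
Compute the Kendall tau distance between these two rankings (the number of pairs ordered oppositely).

Assign each item its position (1..7) in the first ordering, then rewrite the second ordering as that position sequence:
positions: O→1, W→2, A→3, U→4, T→5, B→6, D→7
second ordering as positions: [3, 7, 4, 6, 2, 1, 5]
Discordant pairs = inversions in this position sequence.
3: 2, 1 → 2
7: 4, 6, 2, 1, 5 → 5
4: 2, 1 → 2
6: 2, 1, 5 → 3
2: 1 → 1
1: 0
5: 0
Total: 2 + 5 + 2 + 3 + 1 + 0 + 0 = 13

13 discordant pairs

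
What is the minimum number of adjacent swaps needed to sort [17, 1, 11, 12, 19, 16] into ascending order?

Minimum adjacent swaps = number of inversions (each swap of adjacent out-of-order elements removes one inversion and no swap can remove more).
Count inversions — for each element, later elements that are smaller:
17: 1, 11, 12, 16 → 4
1: none → 0
11: none → 0
12: none → 0
19: 16 → 1
16: none → 0
Total inversions: 4 + 0 + 0 + 0 + 1 + 0 = 5

5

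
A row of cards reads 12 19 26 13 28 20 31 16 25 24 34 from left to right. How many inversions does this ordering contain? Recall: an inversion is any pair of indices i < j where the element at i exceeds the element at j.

Element-by-element contributions:
12: 0
19: 2
26: 5
13: 0
28: 4
20: 1
31: 3
16: 0
25: 1
24: 0
34: 0
Sum: 0 + 2 + 5 + 0 + 4 + 1 + 3 + 0 + 1 + 0 + 0 = 16

16 inversions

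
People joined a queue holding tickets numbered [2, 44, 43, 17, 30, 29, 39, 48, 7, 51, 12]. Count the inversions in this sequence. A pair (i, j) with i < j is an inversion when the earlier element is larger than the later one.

25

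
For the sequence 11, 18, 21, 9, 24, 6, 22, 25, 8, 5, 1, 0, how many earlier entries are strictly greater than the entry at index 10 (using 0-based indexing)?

10 such elements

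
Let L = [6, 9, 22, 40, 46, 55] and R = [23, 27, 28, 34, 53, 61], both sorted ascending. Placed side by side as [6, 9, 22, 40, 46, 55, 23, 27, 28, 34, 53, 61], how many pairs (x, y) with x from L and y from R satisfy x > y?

For each element r of the right run, count left-run elements greater than r:
r = 23: 40, 46, 55 → 3
r = 27: 40, 46, 55 → 3
r = 28: 40, 46, 55 → 3
r = 34: 40, 46, 55 → 3
r = 53: 55 → 1
r = 61: none → 0
Cross-inversions: 3 + 3 + 3 + 3 + 1 + 0 = 13

Split inversions: 13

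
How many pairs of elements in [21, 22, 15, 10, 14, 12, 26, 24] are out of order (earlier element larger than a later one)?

13 out-of-order pairs

Element-by-element contributions:
21 → 15, 10, 14, 12 → 4
22 → 15, 10, 14, 12 → 4
15 → 10, 14, 12 → 3
10 → none → 0
14 → 12 → 1
12 → none → 0
26 → 24 → 1
24 → none → 0
Sum: 4 + 4 + 3 + 0 + 1 + 0 + 1 + 0 = 13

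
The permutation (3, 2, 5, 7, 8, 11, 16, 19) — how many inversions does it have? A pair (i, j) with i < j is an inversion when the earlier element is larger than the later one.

1 out-of-order pair

Element-by-element contributions:
3 → 2 → 1
2 → none → 0
5 → none → 0
7 → none → 0
8 → none → 0
11 → none → 0
16 → none → 0
19 → none → 0
Sum: 1 + 0 + 0 + 0 + 0 + 0 + 0 + 0 = 1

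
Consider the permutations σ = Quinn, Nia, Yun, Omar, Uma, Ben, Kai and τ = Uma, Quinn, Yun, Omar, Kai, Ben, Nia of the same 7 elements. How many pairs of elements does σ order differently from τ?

Assign each item its position (1..7) in the first ordering, then rewrite the second ordering as that position sequence:
positions: Quinn→1, Nia→2, Yun→3, Omar→4, Uma→5, Ben→6, Kai→7
second ordering as positions: [5, 1, 3, 4, 7, 6, 2]
Discordant pairs = inversions in this position sequence.
5: 1, 3, 4, 2 → 4
1: 0
3: 2 → 1
4: 2 → 1
7: 6, 2 → 2
6: 2 → 1
2: 0
Total: 4 + 0 + 1 + 1 + 2 + 1 + 0 = 9

9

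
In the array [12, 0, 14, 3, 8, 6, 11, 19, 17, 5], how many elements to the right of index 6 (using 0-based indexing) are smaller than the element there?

1

The element at index 6 is 11.
Elements after it: 19, 17, 5
Those smaller than 11: 5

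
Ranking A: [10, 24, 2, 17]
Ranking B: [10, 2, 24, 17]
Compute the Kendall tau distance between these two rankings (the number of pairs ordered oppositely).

1

Assign each item its position (1..4) in the first ordering, then rewrite the second ordering as that position sequence:
positions: 10→1, 24→2, 2→3, 17→4
second ordering as positions: [1, 3, 2, 4]
Discordant pairs = inversions in this position sequence.
1: 0
3: 2 → 1
2: 0
4: 0
Total: 0 + 1 + 0 + 0 = 1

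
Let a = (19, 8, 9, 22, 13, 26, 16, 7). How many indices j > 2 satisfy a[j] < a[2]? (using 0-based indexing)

1

The element at index 2 is 9.
Elements after it: 22, 13, 26, 16, 7
Those smaller than 9: 7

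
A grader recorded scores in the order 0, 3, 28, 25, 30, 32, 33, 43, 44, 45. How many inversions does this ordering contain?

1 inversion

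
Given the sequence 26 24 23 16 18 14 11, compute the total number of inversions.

20 out-of-order pairs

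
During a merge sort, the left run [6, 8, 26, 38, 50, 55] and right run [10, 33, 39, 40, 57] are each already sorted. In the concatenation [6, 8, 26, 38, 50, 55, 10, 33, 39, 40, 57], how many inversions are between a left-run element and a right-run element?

Count, for every r in R, how many entries of L exceed r:
r = 10: 26, 38, 50, 55 → 4
r = 33: 38, 50, 55 → 3
r = 39: 50, 55 → 2
r = 40: 50, 55 → 2
r = 57: none → 0
Cross-inversions: 4 + 3 + 2 + 2 + 0 = 11

11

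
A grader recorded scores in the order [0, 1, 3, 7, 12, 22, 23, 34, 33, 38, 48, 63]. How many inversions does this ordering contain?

1 inversion

Sweep left to right; for each value list the smaller values that follow it:
0 → none → 0
1 → none → 0
3 → none → 0
7 → none → 0
12 → none → 0
22 → none → 0
23 → none → 0
34 → 33 → 1
33 → none → 0
38 → none → 0
48 → none → 0
63 → none → 0
Sum: 0 + 0 + 0 + 0 + 0 + 0 + 0 + 1 + 0 + 0 + 0 + 0 = 1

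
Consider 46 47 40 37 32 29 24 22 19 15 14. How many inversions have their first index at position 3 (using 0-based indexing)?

The element at index 3 is 37.
Elements after it: 32, 29, 24, 22, 19, 15, 14
Those smaller than 37: 32, 29, 24, 22, 19, 15, 14

7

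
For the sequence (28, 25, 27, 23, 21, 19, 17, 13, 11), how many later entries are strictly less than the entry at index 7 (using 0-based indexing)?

1

The element at index 7 is 13.
Elements after it: 11
Those smaller than 13: 11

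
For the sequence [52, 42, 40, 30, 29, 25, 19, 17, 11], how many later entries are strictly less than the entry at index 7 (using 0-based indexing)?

1 such element

The element at index 7 is 17.
Elements after it: 11
Those smaller than 17: 11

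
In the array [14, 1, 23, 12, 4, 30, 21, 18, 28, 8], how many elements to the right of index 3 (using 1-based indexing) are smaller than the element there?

5

The element at index 3 is 23.
Elements after it: 12, 4, 30, 21, 18, 28, 8
Those smaller than 23: 12, 4, 21, 18, 8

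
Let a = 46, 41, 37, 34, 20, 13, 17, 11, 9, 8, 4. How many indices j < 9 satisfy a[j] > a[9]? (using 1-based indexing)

The element at index 9 is 9.
Elements before it: 46, 41, 37, 34, 20, 13, 17, 11
Those larger than 9: 46, 41, 37, 34, 20, 13, 17, 11

8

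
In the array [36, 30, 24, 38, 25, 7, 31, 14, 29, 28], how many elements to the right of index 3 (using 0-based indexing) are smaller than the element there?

6 such elements

The element at index 3 is 38.
Elements after it: 25, 7, 31, 14, 29, 28
Those smaller than 38: 25, 7, 31, 14, 29, 28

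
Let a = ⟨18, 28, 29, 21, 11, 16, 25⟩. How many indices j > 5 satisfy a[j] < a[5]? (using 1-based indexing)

0 such elements

The element at index 5 is 11.
Elements after it: 16, 25
None of them are smaller than 11.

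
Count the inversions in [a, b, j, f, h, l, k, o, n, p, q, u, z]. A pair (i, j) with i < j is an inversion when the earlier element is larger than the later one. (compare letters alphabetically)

For each element, count later entries that are smaller:
a: 0
b: 0
j: 2
f: 0
h: 0
l: 1
k: 0
o: 1
n: 0
p: 0
q: 0
u: 0
z: 0
Sum: 0 + 0 + 2 + 0 + 0 + 1 + 0 + 1 + 0 + 0 + 0 + 0 + 0 = 4

4 inversions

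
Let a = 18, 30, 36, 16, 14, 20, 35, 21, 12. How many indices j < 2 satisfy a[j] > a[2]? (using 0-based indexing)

0

The element at index 2 is 36.
Elements before it: 18, 30
None of them are larger than 36.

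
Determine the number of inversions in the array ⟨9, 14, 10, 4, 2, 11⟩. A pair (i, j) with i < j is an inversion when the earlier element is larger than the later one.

There are 9 inversions.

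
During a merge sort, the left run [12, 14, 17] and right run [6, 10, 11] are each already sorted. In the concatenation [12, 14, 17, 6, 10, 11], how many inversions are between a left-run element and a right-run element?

For each element r of the right run, count left-run elements greater than r:
r = 6: 12, 14, 17 → 3
r = 10: 12, 14, 17 → 3
r = 11: 12, 14, 17 → 3
Cross-inversions: 3 + 3 + 3 = 9

9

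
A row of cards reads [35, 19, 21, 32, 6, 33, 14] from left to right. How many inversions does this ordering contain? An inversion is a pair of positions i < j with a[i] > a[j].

Sweep left to right; for each value list the smaller values that follow it:
35 → 19, 21, 32, 6, 33, 14 → 6
19 → 6, 14 → 2
21 → 6, 14 → 2
32 → 6, 14 → 2
6 → none → 0
33 → 14 → 1
14 → none → 0
Sum: 6 + 2 + 2 + 2 + 0 + 1 + 0 = 13

There are 13 inversions.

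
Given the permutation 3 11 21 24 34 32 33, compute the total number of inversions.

There are 2 inversions.

Inversion pairs (indices are 1-based):
(5,6): 34 > 32
(5,7): 34 > 33
That's 2 pairs.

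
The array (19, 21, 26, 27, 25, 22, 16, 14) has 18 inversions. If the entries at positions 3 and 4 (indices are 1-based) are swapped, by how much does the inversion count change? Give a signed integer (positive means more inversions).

Positions 3 and 4 hold 26 and 27; after swapping, the array is [19, 21, 27, 26, 25, 22, 16, 14].
Count, for each position, how many later elements it exceeds:
19: 2
21: 2
27: 5
26: 4
25: 3
22: 2
16: 1
14: 0
Sum: 2 + 2 + 5 + 4 + 3 + 2 + 1 + 0 = 19
Change: 19 − 18 = +1

+1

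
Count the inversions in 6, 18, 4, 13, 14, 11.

7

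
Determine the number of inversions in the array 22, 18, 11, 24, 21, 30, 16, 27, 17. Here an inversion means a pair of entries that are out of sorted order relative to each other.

17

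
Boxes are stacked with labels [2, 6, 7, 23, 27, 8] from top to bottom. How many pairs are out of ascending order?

Listing every pair i<j with a[i]>a[j] (using 1-based positions):
(4,6): 23 > 8
(5,6): 27 > 8
That's 2 pairs.

2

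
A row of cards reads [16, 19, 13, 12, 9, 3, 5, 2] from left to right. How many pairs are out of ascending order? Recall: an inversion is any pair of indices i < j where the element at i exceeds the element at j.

26

For each element, count later entries that are smaller:
16 → 13, 12, 9, 3, 5, 2 → 6
19 → 13, 12, 9, 3, 5, 2 → 6
13 → 12, 9, 3, 5, 2 → 5
12 → 9, 3, 5, 2 → 4
9 → 3, 5, 2 → 3
3 → 2 → 1
5 → 2 → 1
2 → none → 0
Sum: 6 + 6 + 5 + 4 + 3 + 1 + 1 + 0 = 26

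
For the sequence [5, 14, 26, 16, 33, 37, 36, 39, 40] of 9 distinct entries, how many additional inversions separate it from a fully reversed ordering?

Maximum inversions for 9 distinct elements is C(9, 2) = 9·8/2 = 36.
Current inversions — for each element, count later smaller elements:
5: 0
14: 0
26: 1
16: 0
33: 0
37: 1
36: 0
39: 0
40: 0
Current total: 0 + 0 + 1 + 0 + 0 + 1 + 0 + 0 + 0 = 2
Shortfall: 36 − 2 = 34

34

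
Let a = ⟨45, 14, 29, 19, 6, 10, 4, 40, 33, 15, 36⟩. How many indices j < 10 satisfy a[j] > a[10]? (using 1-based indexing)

5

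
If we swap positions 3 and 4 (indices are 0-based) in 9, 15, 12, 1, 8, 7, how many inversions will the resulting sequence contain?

12

Positions 3 and 4 hold 1 and 8; after swapping, the array is [9, 15, 12, 8, 1, 7].
Count, for each position, how many later elements it exceeds:
9: 3
15: 4
12: 3
8: 2
1: 0
7: 0
Sum: 3 + 4 + 3 + 2 + 0 + 0 = 12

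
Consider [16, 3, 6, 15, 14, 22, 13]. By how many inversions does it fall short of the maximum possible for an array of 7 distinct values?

12

Maximum inversions for 7 distinct elements is C(7, 2) = 7·6/2 = 21.
Current inversions — for each element, count later smaller elements:
16: 5
3: 0
6: 0
15: 2
14: 1
22: 1
13: 0
Current total: 5 + 0 + 0 + 2 + 1 + 1 + 0 = 9
Shortfall: 21 − 9 = 12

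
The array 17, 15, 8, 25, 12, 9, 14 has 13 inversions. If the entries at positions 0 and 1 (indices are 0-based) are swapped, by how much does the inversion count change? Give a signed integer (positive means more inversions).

Positions 0 and 1 hold 17 and 15; after swapping, the array is [15, 17, 8, 25, 12, 9, 14].
Count, for each position, how many later elements it exceeds:
15 → 8, 12, 9, 14 → 4
17 → 8, 12, 9, 14 → 4
8 → none → 0
25 → 12, 9, 14 → 3
12 → 9 → 1
9 → none → 0
14 → none → 0
Sum: 4 + 4 + 0 + 3 + 1 + 0 + 0 = 12
Change: 12 − 13 = -1

-1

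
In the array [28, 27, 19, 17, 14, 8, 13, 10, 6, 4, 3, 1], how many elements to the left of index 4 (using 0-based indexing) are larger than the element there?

4 such elements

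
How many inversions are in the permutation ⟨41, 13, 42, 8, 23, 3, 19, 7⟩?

There are 20 out-of-order pairs.

Sweep left to right; for each value list the smaller values that follow it:
41 → 13, 8, 23, 3, 19, 7 → 6
13 → 8, 3, 7 → 3
42 → 8, 23, 3, 19, 7 → 5
8 → 3, 7 → 2
23 → 3, 19, 7 → 3
3 → none → 0
19 → 7 → 1
7 → none → 0
Sum: 6 + 3 + 5 + 2 + 3 + 0 + 1 + 0 = 20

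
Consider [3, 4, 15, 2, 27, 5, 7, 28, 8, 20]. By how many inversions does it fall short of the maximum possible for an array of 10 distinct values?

Maximum inversions for 10 distinct elements is C(10, 2) = 10·9/2 = 45.
Current inversions — for each element, count later smaller elements:
3: 1
4: 1
15: 4
2: 0
27: 4
5: 0
7: 0
28: 2
8: 0
20: 0
Current total: 1 + 1 + 4 + 0 + 4 + 0 + 0 + 2 + 0 + 0 = 12
Shortfall: 45 − 12 = 33

33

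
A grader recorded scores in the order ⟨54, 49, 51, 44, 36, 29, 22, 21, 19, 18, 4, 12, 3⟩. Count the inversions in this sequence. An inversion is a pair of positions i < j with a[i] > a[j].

76 inversions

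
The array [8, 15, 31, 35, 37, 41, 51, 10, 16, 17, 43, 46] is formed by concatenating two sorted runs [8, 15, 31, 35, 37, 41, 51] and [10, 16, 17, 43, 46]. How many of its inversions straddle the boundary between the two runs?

18 split inversions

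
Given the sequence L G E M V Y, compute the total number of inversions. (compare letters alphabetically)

For each element, count later entries that are smaller:
L: 2
G: 1
E: 0
M: 0
V: 0
Y: 0
Sum: 2 + 1 + 0 + 0 + 0 + 0 = 3

3 inversions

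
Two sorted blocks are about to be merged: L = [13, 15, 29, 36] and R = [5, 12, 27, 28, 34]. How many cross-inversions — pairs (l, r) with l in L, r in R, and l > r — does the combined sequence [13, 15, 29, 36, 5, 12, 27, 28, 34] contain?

For each element r of the right run, count left-run elements greater than r:
r = 5: 13, 15, 29, 36 → 4
r = 12: 13, 15, 29, 36 → 4
r = 27: 29, 36 → 2
r = 28: 29, 36 → 2
r = 34: 36 → 1
Cross-inversions: 4 + 4 + 2 + 2 + 1 = 13

There are 13 split inversions.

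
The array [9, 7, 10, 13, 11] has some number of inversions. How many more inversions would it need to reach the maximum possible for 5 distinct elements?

8

Maximum inversions for 5 distinct elements is C(5, 2) = 5·4/2 = 10.
Current inversions — for each element, count later smaller elements:
9: 1
7: 0
10: 0
13: 1
11: 0
Current total: 1 + 0 + 0 + 1 + 0 = 2
Shortfall: 10 − 2 = 8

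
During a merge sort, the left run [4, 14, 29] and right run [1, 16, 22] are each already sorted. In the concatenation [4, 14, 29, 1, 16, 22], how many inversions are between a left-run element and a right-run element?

Cross-inversions: 5

Count, for every r in R, how many entries of L exceed r:
r = 1: 4, 14, 29 → 3
r = 16: 29 → 1
r = 22: 29 → 1
Cross-inversions: 3 + 1 + 1 = 5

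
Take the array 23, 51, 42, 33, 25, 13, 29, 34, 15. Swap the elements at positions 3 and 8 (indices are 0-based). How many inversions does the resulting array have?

18

Positions 3 and 8 hold 33 and 15; after swapping, the array is [23, 51, 42, 15, 25, 13, 29, 34, 33].
Sweep left to right; for each value list the smaller values that follow it:
23: 2
51: 7
42: 6
15: 1
25: 1
13: 0
29: 0
34: 1
33: 0
Sum: 2 + 7 + 6 + 1 + 1 + 0 + 0 + 1 + 0 = 18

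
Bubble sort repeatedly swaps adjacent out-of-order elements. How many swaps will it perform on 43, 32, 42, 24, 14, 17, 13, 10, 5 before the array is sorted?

Each adjacent swap fixes exactly one inversion, so the minimum swap count equals the number of inversions.
Count inversions — for each element, later elements that are smaller:
43: 32, 42, 24, 14, 17, 13, 10, 5 → 8
32: 24, 14, 17, 13, 10, 5 → 6
42: 24, 14, 17, 13, 10, 5 → 6
24: 14, 17, 13, 10, 5 → 5
14: 13, 10, 5 → 3
17: 13, 10, 5 → 3
13: 10, 5 → 2
10: 5 → 1
5: none → 0
Total inversions: 8 + 6 + 6 + 5 + 3 + 3 + 2 + 1 + 0 = 34

There are 34 swaps.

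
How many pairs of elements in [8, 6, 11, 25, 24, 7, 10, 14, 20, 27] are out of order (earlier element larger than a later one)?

13

For each element, count later entries that are smaller:
8: 2
6: 0
11: 2
25: 5
24: 4
7: 0
10: 0
14: 0
20: 0
27: 0
Sum: 2 + 0 + 2 + 5 + 4 + 0 + 0 + 0 + 0 + 0 = 13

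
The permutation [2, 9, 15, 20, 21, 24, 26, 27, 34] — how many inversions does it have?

0

For each element, count later entries that are smaller:
2 → none → 0
9 → none → 0
15 → none → 0
20 → none → 0
21 → none → 0
24 → none → 0
26 → none → 0
27 → none → 0
34 → none → 0
Sum: 0 + 0 + 0 + 0 + 0 + 0 + 0 + 0 + 0 = 0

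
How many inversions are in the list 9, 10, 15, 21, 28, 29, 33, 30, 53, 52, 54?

Count, for each position, how many later elements it exceeds:
9 → none → 0
10 → none → 0
15 → none → 0
21 → none → 0
28 → none → 0
29 → none → 0
33 → 30 → 1
30 → none → 0
53 → 52 → 1
52 → none → 0
54 → none → 0
Sum: 0 + 0 + 0 + 0 + 0 + 0 + 1 + 0 + 1 + 0 + 0 = 2

2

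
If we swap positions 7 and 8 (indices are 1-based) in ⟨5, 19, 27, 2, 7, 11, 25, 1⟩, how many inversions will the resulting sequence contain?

Inversions: 14

Positions 7 and 8 hold 25 and 1; after swapping, the array is [5, 19, 27, 2, 7, 11, 1, 25].
For each element, count later entries that are smaller:
5 → 2, 1 → 2
19 → 2, 7, 11, 1 → 4
27 → 2, 7, 11, 1, 25 → 5
2 → 1 → 1
7 → 1 → 1
11 → 1 → 1
1 → none → 0
25 → none → 0
Sum: 2 + 4 + 5 + 1 + 1 + 1 + 0 + 0 = 14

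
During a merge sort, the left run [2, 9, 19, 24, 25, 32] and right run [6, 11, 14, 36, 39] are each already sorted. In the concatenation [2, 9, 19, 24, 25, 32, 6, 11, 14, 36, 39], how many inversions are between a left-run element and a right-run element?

13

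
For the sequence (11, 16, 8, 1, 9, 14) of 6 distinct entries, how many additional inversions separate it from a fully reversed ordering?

7 inversions short

Maximum inversions for 6 distinct elements is C(6, 2) = 6·5/2 = 15.
Current inversions — for each element, count later smaller elements:
11: 3
16: 4
8: 1
1: 0
9: 0
14: 0
Current total: 3 + 4 + 1 + 0 + 0 + 0 = 8
Shortfall: 15 − 8 = 7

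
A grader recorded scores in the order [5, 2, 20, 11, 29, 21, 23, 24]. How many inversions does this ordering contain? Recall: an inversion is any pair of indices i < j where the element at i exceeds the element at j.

For each element, count later entries that are smaller:
5: 1
2: 0
20: 1
11: 0
29: 3
21: 0
23: 0
24: 0
Sum: 1 + 0 + 1 + 0 + 3 + 0 + 0 + 0 = 5

Out-of-order pairs: 5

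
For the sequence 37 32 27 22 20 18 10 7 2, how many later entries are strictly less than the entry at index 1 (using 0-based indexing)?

The element at index 1 is 32.
Elements after it: 27, 22, 20, 18, 10, 7, 2
Those smaller than 32: 27, 22, 20, 18, 10, 7, 2

7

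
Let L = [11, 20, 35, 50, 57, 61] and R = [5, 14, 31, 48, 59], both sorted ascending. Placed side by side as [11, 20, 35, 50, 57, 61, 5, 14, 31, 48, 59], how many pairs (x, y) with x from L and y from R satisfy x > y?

19 split inversions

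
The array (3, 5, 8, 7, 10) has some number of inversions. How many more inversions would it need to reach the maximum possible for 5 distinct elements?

Maximum inversions for 5 distinct elements is C(5, 2) = 5·4/2 = 10.
Current inversions — for each element, count later smaller elements:
3: 0
5: 0
8: 1
7: 0
10: 0
Current total: 0 + 0 + 1 + 0 + 0 = 1
Shortfall: 10 − 1 = 9

9 inversions short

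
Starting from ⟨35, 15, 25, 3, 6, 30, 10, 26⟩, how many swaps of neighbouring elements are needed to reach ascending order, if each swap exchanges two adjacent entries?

15 adjacent swaps

Minimum adjacent swaps = number of inversions (each swap of adjacent out-of-order elements removes one inversion and no swap can remove more).
Count inversions — for each element, later elements that are smaller:
35: 15, 25, 3, 6, 30, 10, 26 → 7
15: 3, 6, 10 → 3
25: 3, 6, 10 → 3
3: none → 0
6: none → 0
30: 10, 26 → 2
10: none → 0
26: none → 0
Total inversions: 7 + 3 + 3 + 0 + 0 + 2 + 0 + 0 = 15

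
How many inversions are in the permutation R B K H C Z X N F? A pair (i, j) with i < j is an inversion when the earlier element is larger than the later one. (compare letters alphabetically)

17

Element-by-element contributions:
R → B, K, H, C, N, F → 6
B → none → 0
K → H, C, F → 3
H → C, F → 2
C → none → 0
Z → X, N, F → 3
X → N, F → 2
N → F → 1
F → none → 0
Sum: 6 + 0 + 3 + 2 + 0 + 3 + 2 + 1 + 0 = 17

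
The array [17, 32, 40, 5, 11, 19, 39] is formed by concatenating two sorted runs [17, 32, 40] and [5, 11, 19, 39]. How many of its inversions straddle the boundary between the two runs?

9 cross-inversions

For each element r of the right run, count left-run elements greater than r:
r = 5: 17, 32, 40 → 3
r = 11: 17, 32, 40 → 3
r = 19: 32, 40 → 2
r = 39: 40 → 1
Cross-inversions: 3 + 3 + 2 + 1 = 9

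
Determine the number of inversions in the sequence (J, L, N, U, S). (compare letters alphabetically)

Listing every pair i<j with a[i]>a[j] (using 0-based positions):
(3,4): U > S
That's 1 pair.

1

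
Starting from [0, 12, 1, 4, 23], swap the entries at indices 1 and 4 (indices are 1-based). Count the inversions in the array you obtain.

5 inversions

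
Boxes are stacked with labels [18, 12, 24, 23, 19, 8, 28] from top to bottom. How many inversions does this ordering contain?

There are 9 inversions.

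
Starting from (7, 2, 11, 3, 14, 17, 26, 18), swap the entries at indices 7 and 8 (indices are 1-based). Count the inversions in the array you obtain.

Inversions: 3

Positions 7 and 8 hold 26 and 18; after swapping, the array is [7, 2, 11, 3, 14, 17, 18, 26].
For each element, count later entries that are smaller:
7: 2
2: 0
11: 1
3: 0
14: 0
17: 0
18: 0
26: 0
Sum: 2 + 0 + 1 + 0 + 0 + 0 + 0 + 0 = 3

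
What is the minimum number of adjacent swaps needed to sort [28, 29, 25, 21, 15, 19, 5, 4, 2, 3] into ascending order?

42

Each adjacent swap fixes exactly one inversion, so the minimum swap count equals the number of inversions.
Count inversions — for each element, later elements that are smaller:
28: 25, 21, 15, 19, 5, 4, 2, 3 → 8
29: 25, 21, 15, 19, 5, 4, 2, 3 → 8
25: 21, 15, 19, 5, 4, 2, 3 → 7
21: 15, 19, 5, 4, 2, 3 → 6
15: 5, 4, 2, 3 → 4
19: 5, 4, 2, 3 → 4
5: 4, 2, 3 → 3
4: 2, 3 → 2
2: none → 0
3: none → 0
Total inversions: 8 + 8 + 7 + 6 + 4 + 4 + 3 + 2 + 0 + 0 = 42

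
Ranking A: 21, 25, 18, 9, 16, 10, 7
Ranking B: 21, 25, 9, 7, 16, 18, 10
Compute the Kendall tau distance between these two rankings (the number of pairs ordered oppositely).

Assign each item its position (1..7) in the first ordering, then rewrite the second ordering as that position sequence:
positions: 21→1, 25→2, 18→3, 9→4, 16→5, 10→6, 7→7
second ordering as positions: [1, 2, 4, 7, 5, 3, 6]
Discordant pairs = inversions in this position sequence.
1: 0
2: 0
4: 3 → 1
7: 5, 3, 6 → 3
5: 3 → 1
3: 0
6: 0
Total: 0 + 0 + 1 + 3 + 1 + 0 + 0 = 5

5 discordant pairs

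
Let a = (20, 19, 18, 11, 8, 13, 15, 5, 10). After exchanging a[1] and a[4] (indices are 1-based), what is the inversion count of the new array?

24 inversions

Positions 1 and 4 hold 20 and 11; after swapping, the array is [11, 19, 18, 20, 8, 13, 15, 5, 10].
Count, for each position, how many later elements it exceeds:
11: 3
19: 6
18: 5
20: 5
8: 1
13: 2
15: 2
5: 0
10: 0
Sum: 3 + 6 + 5 + 5 + 1 + 2 + 2 + 0 + 0 = 24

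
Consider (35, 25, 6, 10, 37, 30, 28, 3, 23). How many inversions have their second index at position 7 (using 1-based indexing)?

The element at index 7 is 28.
Elements before it: 35, 25, 6, 10, 37, 30
Those larger than 28: 35, 37, 30

3 such elements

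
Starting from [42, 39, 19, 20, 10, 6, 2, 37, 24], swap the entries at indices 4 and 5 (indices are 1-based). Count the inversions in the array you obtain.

Positions 4 and 5 hold 20 and 10; after swapping, the array is [42, 39, 19, 10, 20, 6, 2, 37, 24].
For each element, count later entries that are smaller:
42 → 39, 19, 10, 20, 6, 2, 37, 24 → 8
39 → 19, 10, 20, 6, 2, 37, 24 → 7
19 → 10, 6, 2 → 3
10 → 6, 2 → 2
20 → 6, 2 → 2
6 → 2 → 1
2 → none → 0
37 → 24 → 1
24 → none → 0
Sum: 8 + 7 + 3 + 2 + 2 + 1 + 0 + 1 + 0 = 24

24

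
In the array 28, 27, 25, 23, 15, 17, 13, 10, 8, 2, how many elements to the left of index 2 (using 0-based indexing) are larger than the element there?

2

The element at index 2 is 25.
Elements before it: 28, 27
Those larger than 25: 28, 27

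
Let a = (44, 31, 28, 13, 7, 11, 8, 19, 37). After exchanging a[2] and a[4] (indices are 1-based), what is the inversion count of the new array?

20

Positions 2 and 4 hold 31 and 13; after swapping, the array is [44, 13, 28, 31, 7, 11, 8, 19, 37].
Count, for each position, how many later elements it exceeds:
44: 8
13: 3
28: 4
31: 4
7: 0
11: 1
8: 0
19: 0
37: 0
Sum: 8 + 3 + 4 + 4 + 0 + 1 + 0 + 0 + 0 = 20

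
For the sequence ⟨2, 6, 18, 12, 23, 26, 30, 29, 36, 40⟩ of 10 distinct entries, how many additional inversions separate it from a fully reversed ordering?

43 inversions short

Maximum inversions for 10 distinct elements is C(10, 2) = 10·9/2 = 45.
Current inversions — for each element, count later smaller elements:
2: 0
6: 0
18: 1
12: 0
23: 0
26: 0
30: 1
29: 0
36: 0
40: 0
Current total: 0 + 0 + 1 + 0 + 0 + 0 + 1 + 0 + 0 + 0 = 2
Shortfall: 45 − 2 = 43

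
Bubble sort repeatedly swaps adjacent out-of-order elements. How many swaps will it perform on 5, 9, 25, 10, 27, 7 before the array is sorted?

Minimum adjacent swaps = number of inversions (each swap of adjacent out-of-order elements removes one inversion and no swap can remove more).
Count inversions — for each element, later elements that are smaller:
5: none → 0
9: 7 → 1
25: 10, 7 → 2
10: 7 → 1
27: 7 → 1
7: none → 0
Total inversions: 0 + 1 + 2 + 1 + 1 + 0 = 5

5 swaps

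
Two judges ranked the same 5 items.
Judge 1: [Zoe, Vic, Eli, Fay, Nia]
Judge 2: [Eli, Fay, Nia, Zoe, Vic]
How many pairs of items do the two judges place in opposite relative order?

Assign each item its position (1..5) in the first ordering, then rewrite the second ordering as that position sequence:
positions: Zoe→1, Vic→2, Eli→3, Fay→4, Nia→5
second ordering as positions: [3, 4, 5, 1, 2]
Discordant pairs = inversions in this position sequence.
3: 1, 2 → 2
4: 1, 2 → 2
5: 1, 2 → 2
1: 0
2: 0
Total: 2 + 2 + 2 + 0 + 0 = 6

6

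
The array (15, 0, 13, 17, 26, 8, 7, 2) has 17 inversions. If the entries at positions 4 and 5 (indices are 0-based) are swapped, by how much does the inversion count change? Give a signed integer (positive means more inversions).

-1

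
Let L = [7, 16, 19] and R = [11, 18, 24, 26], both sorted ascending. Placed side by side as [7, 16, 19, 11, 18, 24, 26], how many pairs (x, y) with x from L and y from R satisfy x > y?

Take each right-half value and tally the left-half values above it:
r = 11: 16, 19 → 2
r = 18: 19 → 1
r = 24: none → 0
r = 26: none → 0
Cross-inversions: 2 + 1 + 0 + 0 = 3

3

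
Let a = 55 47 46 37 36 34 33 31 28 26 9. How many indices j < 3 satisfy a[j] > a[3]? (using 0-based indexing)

3

The element at index 3 is 37.
Elements before it: 55, 47, 46
Those larger than 37: 55, 47, 46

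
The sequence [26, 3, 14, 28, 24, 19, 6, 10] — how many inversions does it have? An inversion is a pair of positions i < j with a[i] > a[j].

Element-by-element contributions:
26 → 3, 14, 24, 19, 6, 10 → 6
3 → none → 0
14 → 6, 10 → 2
28 → 24, 19, 6, 10 → 4
24 → 19, 6, 10 → 3
19 → 6, 10 → 2
6 → none → 0
10 → none → 0
Sum: 6 + 0 + 2 + 4 + 3 + 2 + 0 + 0 = 17

Inversions: 17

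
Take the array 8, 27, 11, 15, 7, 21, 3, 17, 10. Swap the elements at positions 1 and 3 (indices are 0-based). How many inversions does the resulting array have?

19 inversions

Positions 1 and 3 hold 27 and 15; after swapping, the array is [8, 15, 11, 27, 7, 21, 3, 17, 10].
Element-by-element contributions:
8: 2
15: 4
11: 3
27: 5
7: 1
21: 3
3: 0
17: 1
10: 0
Sum: 2 + 4 + 3 + 5 + 1 + 3 + 0 + 1 + 0 = 19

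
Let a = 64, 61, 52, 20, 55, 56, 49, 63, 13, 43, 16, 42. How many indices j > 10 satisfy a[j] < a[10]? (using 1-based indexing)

2 such elements

The element at index 10 is 43.
Elements after it: 16, 42
Those smaller than 43: 16, 42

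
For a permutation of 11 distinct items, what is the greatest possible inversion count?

A reversed (strictly descending) arrangement makes every pair an inversion, giving C(11, 2) inversions.
C(11, 2) = 11·10/2 = 55

55 inversions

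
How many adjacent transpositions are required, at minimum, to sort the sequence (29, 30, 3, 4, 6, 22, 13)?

11 adjacent swaps

The minimum number of adjacent swaps to sort an array equals its inversion count, since every such swap removes exactly one inversion.
Count inversions — for each element, later elements that are smaller:
29: 3, 4, 6, 22, 13 → 5
30: 3, 4, 6, 22, 13 → 5
3: none → 0
4: none → 0
6: none → 0
22: 13 → 1
13: none → 0
Total inversions: 5 + 5 + 0 + 0 + 0 + 1 + 0 = 11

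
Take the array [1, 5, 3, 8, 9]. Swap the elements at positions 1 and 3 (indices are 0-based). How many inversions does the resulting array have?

Positions 1 and 3 hold 5 and 8; after swapping, the array is [1, 8, 3, 5, 9].
For each element, count later entries that are smaller:
1: 0
8: 2
3: 0
5: 0
9: 0
Sum: 0 + 2 + 0 + 0 + 0 = 2

Inversions: 2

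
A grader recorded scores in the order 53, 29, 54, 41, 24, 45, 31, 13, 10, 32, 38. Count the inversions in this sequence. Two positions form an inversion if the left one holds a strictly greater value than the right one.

36 out-of-order pairs

Element-by-element contributions:
53: 9
29: 3
54: 8
41: 6
24: 2
45: 5
31: 2
13: 1
10: 0
32: 0
38: 0
Sum: 9 + 3 + 8 + 6 + 2 + 5 + 2 + 1 + 0 + 0 + 0 = 36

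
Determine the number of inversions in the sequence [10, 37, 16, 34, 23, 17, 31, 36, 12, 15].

Element-by-element contributions:
10: 0
37: 8
16: 2
34: 5
23: 3
17: 2
31: 2
36: 2
12: 0
15: 0
Sum: 0 + 8 + 2 + 5 + 3 + 2 + 2 + 2 + 0 + 0 = 24

24 inversions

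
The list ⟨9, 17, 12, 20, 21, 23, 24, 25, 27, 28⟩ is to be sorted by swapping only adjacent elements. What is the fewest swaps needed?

1 adjacent swap

Minimum adjacent swaps = number of inversions (each swap of adjacent out-of-order elements removes one inversion and no swap can remove more).
Count inversions — for each element, later elements that are smaller:
9: none → 0
17: 12 → 1
12: none → 0
20: none → 0
21: none → 0
23: none → 0
24: none → 0
25: none → 0
27: none → 0
28: none → 0
Total inversions: 0 + 1 + 0 + 0 + 0 + 0 + 0 + 0 + 0 + 0 = 1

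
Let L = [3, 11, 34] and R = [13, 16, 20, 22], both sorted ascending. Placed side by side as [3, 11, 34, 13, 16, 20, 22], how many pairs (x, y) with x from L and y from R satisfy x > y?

For each element r of the right run, count left-run elements greater than r:
r = 13: 34 → 1
r = 16: 34 → 1
r = 20: 34 → 1
r = 22: 34 → 1
Cross-inversions: 1 + 1 + 1 + 1 = 4

Cross-inversions: 4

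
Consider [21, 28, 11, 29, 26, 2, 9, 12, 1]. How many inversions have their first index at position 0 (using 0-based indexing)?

5

The element at index 0 is 21.
Elements after it: 28, 11, 29, 26, 2, 9, 12, 1
Those smaller than 21: 11, 2, 9, 12, 1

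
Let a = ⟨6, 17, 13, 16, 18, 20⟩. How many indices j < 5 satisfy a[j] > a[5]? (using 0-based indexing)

The element at index 5 is 20.
Elements before it: 6, 17, 13, 16, 18
None of them are larger than 20.

0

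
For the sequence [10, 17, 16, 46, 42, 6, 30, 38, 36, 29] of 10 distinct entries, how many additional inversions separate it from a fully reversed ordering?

26 inversions short

Maximum inversions for 10 distinct elements is C(10, 2) = 10·9/2 = 45.
Current inversions — for each element, count later smaller elements:
10: 1
17: 2
16: 1
46: 6
42: 5
6: 0
30: 1
38: 2
36: 1
29: 0
Current total: 1 + 2 + 1 + 6 + 5 + 0 + 1 + 2 + 1 + 0 = 19
Shortfall: 45 − 19 = 26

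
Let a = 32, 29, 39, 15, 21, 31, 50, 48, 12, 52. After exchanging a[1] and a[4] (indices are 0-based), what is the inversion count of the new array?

17 inversions

Positions 1 and 4 hold 29 and 21; after swapping, the array is [32, 21, 39, 15, 29, 31, 50, 48, 12, 52].
Element-by-element contributions:
32: 5
21: 2
39: 4
15: 1
29: 1
31: 1
50: 2
48: 1
12: 0
52: 0
Sum: 5 + 2 + 4 + 1 + 1 + 1 + 2 + 1 + 0 + 0 = 17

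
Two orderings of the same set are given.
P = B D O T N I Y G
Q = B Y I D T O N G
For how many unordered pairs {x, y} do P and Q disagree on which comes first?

Assign each item its position (1..8) in the first ordering, then rewrite the second ordering as that position sequence:
positions: B→1, D→2, O→3, T→4, N→5, I→6, Y→7, G→8
second ordering as positions: [1, 7, 6, 2, 4, 3, 5, 8]
Discordant pairs = inversions in this position sequence.
1: 0
7: 6, 2, 4, 3, 5 → 5
6: 2, 4, 3, 5 → 4
2: 0
4: 3 → 1
3: 0
5: 0
8: 0
Total: 0 + 5 + 4 + 0 + 1 + 0 + 0 + 0 = 10

10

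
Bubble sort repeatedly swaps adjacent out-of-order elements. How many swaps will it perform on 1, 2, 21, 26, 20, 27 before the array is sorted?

2

Minimum adjacent swaps = number of inversions (each swap of adjacent out-of-order elements removes one inversion and no swap can remove more).
Count inversions — for each element, later elements that are smaller:
1: none → 0
2: none → 0
21: 20 → 1
26: 20 → 1
20: none → 0
27: none → 0
Total inversions: 0 + 0 + 1 + 1 + 0 + 0 = 2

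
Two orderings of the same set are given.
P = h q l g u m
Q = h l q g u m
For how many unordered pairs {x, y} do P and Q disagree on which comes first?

1

Assign each item its position (1..6) in the first ordering, then rewrite the second ordering as that position sequence:
positions: h→1, q→2, l→3, g→4, u→5, m→6
second ordering as positions: [1, 3, 2, 4, 5, 6]
Discordant pairs = inversions in this position sequence.
1: 0
3: 2 → 1
2: 0
4: 0
5: 0
6: 0
Total: 0 + 1 + 0 + 0 + 0 + 0 = 1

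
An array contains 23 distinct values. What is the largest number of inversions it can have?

The maximum occurs when the array is in strictly decreasing order: every one of the C(23, 2) pairs is inverted.
C(23, 2) = 23·22/2 = 253

253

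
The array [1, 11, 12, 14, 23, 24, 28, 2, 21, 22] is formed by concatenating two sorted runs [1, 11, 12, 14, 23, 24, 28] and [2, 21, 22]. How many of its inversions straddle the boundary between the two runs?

Cross-inversions: 12

Count, for every r in R, how many entries of L exceed r:
r = 2: 11, 12, 14, 23, 24, 28 → 6
r = 21: 23, 24, 28 → 3
r = 22: 23, 24, 28 → 3
Cross-inversions: 6 + 3 + 3 = 12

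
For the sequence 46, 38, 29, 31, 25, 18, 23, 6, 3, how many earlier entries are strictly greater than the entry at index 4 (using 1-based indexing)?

2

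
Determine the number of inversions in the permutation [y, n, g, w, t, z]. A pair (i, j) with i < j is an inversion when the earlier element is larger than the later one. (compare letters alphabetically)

Sweep left to right; for each value list the smaller values that follow it:
y → n, g, w, t → 4
n → g → 1
g → none → 0
w → t → 1
t → none → 0
z → none → 0
Sum: 4 + 1 + 0 + 1 + 0 + 0 = 6

6 inversions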